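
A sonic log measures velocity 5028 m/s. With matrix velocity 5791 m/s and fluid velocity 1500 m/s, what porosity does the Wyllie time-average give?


1/V - 1/Vm = 1/5028 - 1/5791 = 2.62e-05
1/Vf - 1/Vm = 1/1500 - 1/5791 = 0.00049398
phi = 2.62e-05 / 0.00049398 = 0.053

0.053


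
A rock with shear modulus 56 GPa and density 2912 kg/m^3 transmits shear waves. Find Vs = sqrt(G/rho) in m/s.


Convert G to Pa: G = 56e9 Pa
Compute G/rho = 56e9 / 2912 = 19230769.2308
Vs = sqrt(19230769.2308) = 4385.29 m/s

4385.29


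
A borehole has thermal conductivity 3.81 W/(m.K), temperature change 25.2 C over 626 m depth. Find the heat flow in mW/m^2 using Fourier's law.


q = k * dT / dz * 1000
= 3.81 * 25.2 / 626 * 1000
= 0.153374 * 1000
= 153.3738 mW/m^2

153.3738


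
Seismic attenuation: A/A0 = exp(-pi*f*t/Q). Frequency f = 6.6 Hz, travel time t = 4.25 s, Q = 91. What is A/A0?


pi*f*t/Q = pi*6.6*4.25/91 = 0.96837
A/A0 = exp(-0.96837) = 0.379701

0.379701


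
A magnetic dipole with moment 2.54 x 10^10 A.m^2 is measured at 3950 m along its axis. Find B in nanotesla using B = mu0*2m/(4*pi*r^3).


m = 2.54 x 10^10 = 25400000000 A.m^2
2m = 50800000000 A.m^2
r^3 = 3950^3 = 61629875000
B = (4pi*10^-7) * 50800000000 / (4*pi * 61629875000) * 1e9
= 63837.162721 / 774463850166.63 * 1e9
= 82.4276 nT

82.4276


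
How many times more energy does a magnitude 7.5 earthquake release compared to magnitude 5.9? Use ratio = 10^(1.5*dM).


M2 - M1 = 7.5 - 5.9 = 1.6
1.5 * 1.6 = 2.4
ratio = 10^2.4 = 251.19

251.19


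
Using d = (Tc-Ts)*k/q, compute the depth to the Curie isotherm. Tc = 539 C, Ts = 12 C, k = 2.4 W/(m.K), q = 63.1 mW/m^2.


T_Curie - T_surf = 539 - 12 = 527 C
Convert q to W/m^2: 63.1 mW/m^2 = 0.0631 W/m^2
d = 527 * 2.4 / 0.0631 = 20044.37 m

20044.37


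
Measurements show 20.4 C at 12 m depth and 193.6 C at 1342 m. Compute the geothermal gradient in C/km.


dT = 193.6 - 20.4 = 173.2 C
dz = 1342 - 12 = 1330 m
gradient = dT/dz * 1000 = 173.2/1330 * 1000 = 130.2256 C/km

130.2256


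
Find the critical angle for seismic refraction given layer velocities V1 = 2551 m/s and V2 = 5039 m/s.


V1/V2 = 2551/5039 = 0.506251
theta_c = arcsin(0.506251) = 30.4144 degrees

30.4144


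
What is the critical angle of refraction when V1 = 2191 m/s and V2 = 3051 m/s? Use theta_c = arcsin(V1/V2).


V1/V2 = 2191/3051 = 0.718125
theta_c = arcsin(0.718125) = 45.8999 degrees

45.8999


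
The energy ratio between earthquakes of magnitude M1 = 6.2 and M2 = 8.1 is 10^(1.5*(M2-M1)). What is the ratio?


M2 - M1 = 8.1 - 6.2 = 1.9
1.5 * 1.9 = 2.85
ratio = 10^2.85 = 707.95

707.95


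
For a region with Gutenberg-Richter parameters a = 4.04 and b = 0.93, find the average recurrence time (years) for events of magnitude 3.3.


log10(N) = 4.04 - 0.93*3.3 = 0.971
N = 10^0.971 = 9.354057
T = 1/N = 1/9.354057 = 0.1069 years

0.1069


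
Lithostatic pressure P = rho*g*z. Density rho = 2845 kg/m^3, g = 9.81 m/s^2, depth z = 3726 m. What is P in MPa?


P = rho * g * z / 1e6
= 2845 * 9.81 * 3726 / 1e6
= 103990610.7 / 1e6
= 103.9906 MPa

103.9906


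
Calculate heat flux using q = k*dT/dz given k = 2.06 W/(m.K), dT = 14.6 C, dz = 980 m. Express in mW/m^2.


q = k * dT / dz * 1000
= 2.06 * 14.6 / 980 * 1000
= 0.03069 * 1000
= 30.6898 mW/m^2

30.6898


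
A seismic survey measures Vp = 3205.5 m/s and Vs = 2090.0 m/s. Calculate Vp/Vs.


Vp/Vs = 3205.5 / 2090.0
= 1.5337

1.5337


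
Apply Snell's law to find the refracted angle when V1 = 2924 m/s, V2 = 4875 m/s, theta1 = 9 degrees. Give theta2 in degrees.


sin(theta1) = sin(9 deg) = 0.156434
sin(theta2) = V2/V1 * sin(theta1) = 4875/2924 * 0.156434 = 0.260813
theta2 = arcsin(0.260813) = 15.1183 degrees

15.1183


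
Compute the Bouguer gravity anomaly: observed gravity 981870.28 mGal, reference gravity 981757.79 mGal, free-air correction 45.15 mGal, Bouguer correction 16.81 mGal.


BA = g_obs - g_ref + FAC - BC
= 981870.28 - 981757.79 + 45.15 - 16.81
= 140.83 mGal

140.83


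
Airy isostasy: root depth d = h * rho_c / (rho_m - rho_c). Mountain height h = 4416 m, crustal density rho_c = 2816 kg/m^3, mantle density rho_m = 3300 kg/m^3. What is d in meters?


rho_m - rho_c = 3300 - 2816 = 484
d = 4416 * 2816 / 484
= 12435456 / 484
= 25693.09 m

25693.09


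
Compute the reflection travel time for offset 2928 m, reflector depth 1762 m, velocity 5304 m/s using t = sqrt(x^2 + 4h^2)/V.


x^2 + 4h^2 = 2928^2 + 4*1762^2 = 8573184 + 12418576 = 20991760
sqrt(20991760) = 4581.6765
t = 4581.6765 / 5304 = 0.8638 s

0.8638


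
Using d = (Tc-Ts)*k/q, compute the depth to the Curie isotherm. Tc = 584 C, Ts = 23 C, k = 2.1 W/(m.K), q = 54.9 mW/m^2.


T_Curie - T_surf = 584 - 23 = 561 C
Convert q to W/m^2: 54.9 mW/m^2 = 0.0549 W/m^2
d = 561 * 2.1 / 0.0549 = 21459.02 m

21459.02


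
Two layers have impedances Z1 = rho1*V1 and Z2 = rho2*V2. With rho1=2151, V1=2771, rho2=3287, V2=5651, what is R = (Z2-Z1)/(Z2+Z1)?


Z1 = 2151 * 2771 = 5960421
Z2 = 3287 * 5651 = 18574837
R = (18574837 - 5960421) / (18574837 + 5960421) = 12614416 / 24535258 = 0.5141

0.5141


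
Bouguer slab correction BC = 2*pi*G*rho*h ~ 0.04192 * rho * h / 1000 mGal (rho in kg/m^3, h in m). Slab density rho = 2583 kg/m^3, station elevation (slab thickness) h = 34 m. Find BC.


BC = 0.04192 * rho * h / 1000
= 0.04192 * 2583 * 34 / 1000
= 3.6815 mGal

3.6815


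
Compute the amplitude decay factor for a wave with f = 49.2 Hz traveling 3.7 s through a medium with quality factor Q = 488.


pi*f*t/Q = pi*49.2*3.7/488 = 1.171917
A/A0 = exp(-1.171917) = 0.309773

0.309773


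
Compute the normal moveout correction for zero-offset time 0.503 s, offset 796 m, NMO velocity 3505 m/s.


x/Vnmo = 796/3505 = 0.227104
(x/Vnmo)^2 = 0.051576
t0^2 = 0.253009
sqrt(0.253009 + 0.051576) = 0.551892
dt = 0.551892 - 0.503 = 0.048892

0.048892


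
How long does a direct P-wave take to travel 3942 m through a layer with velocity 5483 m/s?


t = x / V
= 3942 / 5483
= 0.7189 s

0.7189


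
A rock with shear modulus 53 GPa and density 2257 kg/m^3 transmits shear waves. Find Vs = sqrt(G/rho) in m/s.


Convert G to Pa: G = 53e9 Pa
Compute G/rho = 53e9 / 2257 = 23482498.8923
Vs = sqrt(23482498.8923) = 4845.87 m/s

4845.87


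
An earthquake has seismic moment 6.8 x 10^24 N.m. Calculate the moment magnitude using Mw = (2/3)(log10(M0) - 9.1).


log10(M0) = log10(6.8 x 10^24) = 24.8325
Mw = 2/3 * (24.8325 - 9.1)
= 2/3 * 15.7325
= 10.49

10.49


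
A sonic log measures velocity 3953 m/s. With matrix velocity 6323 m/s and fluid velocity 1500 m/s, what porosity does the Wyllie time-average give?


1/V - 1/Vm = 1/3953 - 1/6323 = 9.482e-05
1/Vf - 1/Vm = 1/1500 - 1/6323 = 0.00050851
phi = 9.482e-05 / 0.00050851 = 0.1865

0.1865


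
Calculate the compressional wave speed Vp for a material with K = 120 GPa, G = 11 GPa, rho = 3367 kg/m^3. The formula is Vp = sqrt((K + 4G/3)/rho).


First compute the effective modulus:
K + 4G/3 = 120e9 + 4*11e9/3 = 134666666666.67 Pa
Then divide by density:
134666666666.67 / 3367 = 39996039.996 Pa/(kg/m^3)
Take the square root:
Vp = sqrt(39996039.996) = 6324.24 m/s

6324.24


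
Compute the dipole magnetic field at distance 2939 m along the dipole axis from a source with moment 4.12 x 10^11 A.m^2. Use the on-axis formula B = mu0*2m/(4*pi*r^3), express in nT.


m = 4.12 x 10^11 = 412000000000 A.m^2
2m = 824000000000 A.m^2
r^3 = 2939^3 = 25386262019
B = (4pi*10^-7) * 824000000000 / (4*pi * 25386262019) * 1e9
= 1035468.938623 / 319013177043.98 * 1e9
= 3245.8501 nT

3245.8501


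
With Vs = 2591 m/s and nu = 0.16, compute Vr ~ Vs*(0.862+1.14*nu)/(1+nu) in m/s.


Numerator factor = 0.862 + 1.14*0.16 = 1.0444
Denominator = 1 + 0.16 = 1.16
Vr = 2591 * 1.0444 / 1.16 = 2332.79 m/s

2332.79


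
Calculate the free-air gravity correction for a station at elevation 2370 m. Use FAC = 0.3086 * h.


FAC = 0.3086 * h
= 0.3086 * 2370
= 731.382 mGal

731.382


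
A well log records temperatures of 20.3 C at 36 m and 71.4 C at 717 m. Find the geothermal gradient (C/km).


dT = 71.4 - 20.3 = 51.1 C
dz = 717 - 36 = 681 m
gradient = dT/dz * 1000 = 51.1/681 * 1000 = 75.0367 C/km

75.0367


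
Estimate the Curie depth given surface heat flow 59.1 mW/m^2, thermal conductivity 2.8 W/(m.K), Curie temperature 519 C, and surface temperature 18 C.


T_Curie - T_surf = 519 - 18 = 501 C
Convert q to W/m^2: 59.1 mW/m^2 = 0.0591 W/m^2
d = 501 * 2.8 / 0.0591 = 23736.04 m

23736.04


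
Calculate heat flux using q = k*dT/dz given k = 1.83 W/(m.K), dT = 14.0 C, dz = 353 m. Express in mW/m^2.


q = k * dT / dz * 1000
= 1.83 * 14.0 / 353 * 1000
= 0.072578 * 1000
= 72.5779 mW/m^2

72.5779


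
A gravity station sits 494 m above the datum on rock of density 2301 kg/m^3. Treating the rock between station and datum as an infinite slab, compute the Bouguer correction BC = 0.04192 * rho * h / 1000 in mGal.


BC = 0.04192 * rho * h / 1000
= 0.04192 * 2301 * 494 / 1000
= 47.6502 mGal

47.6502


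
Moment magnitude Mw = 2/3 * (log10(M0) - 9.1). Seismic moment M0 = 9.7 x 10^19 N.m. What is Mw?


log10(M0) = log10(9.7 x 10^19) = 19.9868
Mw = 2/3 * (19.9868 - 9.1)
= 2/3 * 10.8868
= 7.26

7.26


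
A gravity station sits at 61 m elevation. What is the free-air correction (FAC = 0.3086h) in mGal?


FAC = 0.3086 * h
= 0.3086 * 61
= 18.8246 mGal

18.8246


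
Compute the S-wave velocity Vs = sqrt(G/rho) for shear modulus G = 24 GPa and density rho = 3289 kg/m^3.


Convert G to Pa: G = 24e9 Pa
Compute G/rho = 24e9 / 3289 = 7297050.7753
Vs = sqrt(7297050.7753) = 2701.31 m/s

2701.31


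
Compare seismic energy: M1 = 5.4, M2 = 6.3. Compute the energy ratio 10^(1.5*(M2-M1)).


M2 - M1 = 6.3 - 5.4 = 0.9
1.5 * 0.9 = 1.35
ratio = 10^1.35 = 22.39

22.39


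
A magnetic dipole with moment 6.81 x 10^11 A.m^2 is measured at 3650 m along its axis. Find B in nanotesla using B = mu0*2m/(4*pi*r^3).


m = 6.81 x 10^11 = 681000000000 A.m^2
2m = 1362000000000 A.m^2
r^3 = 3650^3 = 48627125000
B = (4pi*10^-7) * 1362000000000 / (4*pi * 48627125000) * 1e9
= 1711539.677676 / 611066474660.77 * 1e9
= 2800.9059 nT

2800.9059


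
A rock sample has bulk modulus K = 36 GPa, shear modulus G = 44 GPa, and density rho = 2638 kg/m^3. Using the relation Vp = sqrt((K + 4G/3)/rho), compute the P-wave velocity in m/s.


First compute the effective modulus:
K + 4G/3 = 36e9 + 4*44e9/3 = 94666666666.67 Pa
Then divide by density:
94666666666.67 / 2638 = 35885772.0495 Pa/(kg/m^3)
Take the square root:
Vp = sqrt(35885772.0495) = 5990.47 m/s

5990.47


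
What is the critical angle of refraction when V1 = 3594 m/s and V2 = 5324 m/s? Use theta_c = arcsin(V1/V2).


V1/V2 = 3594/5324 = 0.675056
theta_c = arcsin(0.675056) = 42.4585 degrees

42.4585


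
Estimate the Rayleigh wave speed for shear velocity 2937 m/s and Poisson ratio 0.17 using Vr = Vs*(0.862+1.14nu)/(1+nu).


Numerator factor = 0.862 + 1.14*0.17 = 1.0558
Denominator = 1 + 0.17 = 1.17
Vr = 2937 * 1.0558 / 1.17 = 2650.33 m/s

2650.33


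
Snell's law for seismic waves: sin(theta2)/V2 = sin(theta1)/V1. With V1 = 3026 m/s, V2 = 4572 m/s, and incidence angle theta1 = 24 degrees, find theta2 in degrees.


sin(theta1) = sin(24 deg) = 0.406737
sin(theta2) = V2/V1 * sin(theta1) = 4572/3026 * 0.406737 = 0.614541
theta2 = arcsin(0.614541) = 37.9185 degrees

37.9185


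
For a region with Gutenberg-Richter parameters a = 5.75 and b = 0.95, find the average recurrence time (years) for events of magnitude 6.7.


log10(N) = 5.75 - 0.95*6.7 = -0.615
N = 10^-0.615 = 0.242661
T = 1/N = 1/0.242661 = 4.121 years

4.121


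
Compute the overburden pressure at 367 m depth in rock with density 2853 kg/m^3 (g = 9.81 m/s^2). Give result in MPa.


P = rho * g * z / 1e6
= 2853 * 9.81 * 367 / 1e6
= 10271570.31 / 1e6
= 10.2716 MPa

10.2716


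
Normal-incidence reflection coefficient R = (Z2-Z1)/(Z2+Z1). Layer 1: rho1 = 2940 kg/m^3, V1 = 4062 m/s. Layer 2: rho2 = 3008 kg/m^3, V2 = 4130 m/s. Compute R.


Z1 = 2940 * 4062 = 11942280
Z2 = 3008 * 4130 = 12423040
R = (12423040 - 11942280) / (12423040 + 11942280) = 480760 / 24365320 = 0.0197

0.0197


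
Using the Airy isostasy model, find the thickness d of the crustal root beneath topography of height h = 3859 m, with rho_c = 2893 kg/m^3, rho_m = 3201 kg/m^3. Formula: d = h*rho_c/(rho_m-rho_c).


rho_m - rho_c = 3201 - 2893 = 308
d = 3859 * 2893 / 308
= 11164087 / 308
= 36247.04 m

36247.04


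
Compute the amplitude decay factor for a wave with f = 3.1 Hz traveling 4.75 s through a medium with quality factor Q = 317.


pi*f*t/Q = pi*3.1*4.75/317 = 0.14593
A/A0 = exp(-0.14593) = 0.864218

0.864218


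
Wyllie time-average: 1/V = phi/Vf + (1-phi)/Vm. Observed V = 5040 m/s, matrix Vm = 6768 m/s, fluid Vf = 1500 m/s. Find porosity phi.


1/V - 1/Vm = 1/5040 - 1/6768 = 5.066e-05
1/Vf - 1/Vm = 1/1500 - 1/6768 = 0.00051891
phi = 5.066e-05 / 0.00051891 = 0.0976

0.0976


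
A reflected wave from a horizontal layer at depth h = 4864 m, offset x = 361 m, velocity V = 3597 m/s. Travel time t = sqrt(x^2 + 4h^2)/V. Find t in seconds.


x^2 + 4h^2 = 361^2 + 4*4864^2 = 130321 + 94633984 = 94764305
sqrt(94764305) = 9734.6959
t = 9734.6959 / 3597 = 2.7063 s

2.7063


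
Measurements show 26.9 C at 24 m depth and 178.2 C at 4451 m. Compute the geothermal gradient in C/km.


dT = 178.2 - 26.9 = 151.3 C
dz = 4451 - 24 = 4427 m
gradient = dT/dz * 1000 = 151.3/4427 * 1000 = 34.1766 C/km

34.1766


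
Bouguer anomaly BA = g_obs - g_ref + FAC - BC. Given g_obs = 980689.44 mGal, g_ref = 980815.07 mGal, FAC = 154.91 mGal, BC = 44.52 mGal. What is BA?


BA = g_obs - g_ref + FAC - BC
= 980689.44 - 980815.07 + 154.91 - 44.52
= -15.24 mGal

-15.24


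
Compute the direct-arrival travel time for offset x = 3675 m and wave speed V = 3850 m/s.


t = x / V
= 3675 / 3850
= 0.9545 s

0.9545


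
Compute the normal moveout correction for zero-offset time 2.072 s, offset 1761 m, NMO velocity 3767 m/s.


x/Vnmo = 1761/3767 = 0.467481
(x/Vnmo)^2 = 0.218538
t0^2 = 4.293184
sqrt(4.293184 + 0.218538) = 2.124082
dt = 2.124082 - 2.072 = 0.052082

0.052082


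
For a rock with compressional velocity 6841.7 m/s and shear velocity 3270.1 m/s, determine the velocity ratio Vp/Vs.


Vp/Vs = 6841.7 / 3270.1
= 2.0922

2.0922


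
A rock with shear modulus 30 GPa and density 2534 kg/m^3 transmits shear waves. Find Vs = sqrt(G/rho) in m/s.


Convert G to Pa: G = 30e9 Pa
Compute G/rho = 30e9 / 2534 = 11838989.7395
Vs = sqrt(11838989.7395) = 3440.78 m/s

3440.78


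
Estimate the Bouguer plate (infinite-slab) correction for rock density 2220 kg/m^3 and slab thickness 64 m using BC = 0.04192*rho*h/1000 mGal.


BC = 0.04192 * rho * h / 1000
= 0.04192 * 2220 * 64 / 1000
= 5.956 mGal

5.956


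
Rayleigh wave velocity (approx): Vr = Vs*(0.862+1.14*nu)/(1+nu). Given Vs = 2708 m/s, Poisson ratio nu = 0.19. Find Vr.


Numerator factor = 0.862 + 1.14*0.19 = 1.0786
Denominator = 1 + 0.19 = 1.19
Vr = 2708 * 1.0786 / 1.19 = 2454.49 m/s

2454.49


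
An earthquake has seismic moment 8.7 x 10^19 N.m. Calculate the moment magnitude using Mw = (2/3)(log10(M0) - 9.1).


log10(M0) = log10(8.7 x 10^19) = 19.9395
Mw = 2/3 * (19.9395 - 9.1)
= 2/3 * 10.8395
= 7.23

7.23


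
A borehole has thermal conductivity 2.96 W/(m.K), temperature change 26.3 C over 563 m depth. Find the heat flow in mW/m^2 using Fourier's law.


q = k * dT / dz * 1000
= 2.96 * 26.3 / 563 * 1000
= 0.138274 * 1000
= 138.2735 mW/m^2

138.2735


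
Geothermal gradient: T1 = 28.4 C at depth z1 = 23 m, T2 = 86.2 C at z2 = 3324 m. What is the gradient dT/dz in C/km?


dT = 86.2 - 28.4 = 57.8 C
dz = 3324 - 23 = 3301 m
gradient = dT/dz * 1000 = 57.8/3301 * 1000 = 17.5098 C/km

17.5098


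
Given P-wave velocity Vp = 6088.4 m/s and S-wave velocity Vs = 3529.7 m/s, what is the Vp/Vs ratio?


Vp/Vs = 6088.4 / 3529.7
= 1.7249

1.7249


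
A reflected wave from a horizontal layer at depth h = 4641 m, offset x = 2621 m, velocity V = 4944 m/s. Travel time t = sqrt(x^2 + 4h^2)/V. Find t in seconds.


x^2 + 4h^2 = 2621^2 + 4*4641^2 = 6869641 + 86155524 = 93025165
sqrt(93025165) = 9644.9554
t = 9644.9554 / 4944 = 1.9508 s

1.9508


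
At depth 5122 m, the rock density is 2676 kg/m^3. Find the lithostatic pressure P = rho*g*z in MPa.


P = rho * g * z / 1e6
= 2676 * 9.81 * 5122 / 1e6
= 134460490.32 / 1e6
= 134.4605 MPa

134.4605


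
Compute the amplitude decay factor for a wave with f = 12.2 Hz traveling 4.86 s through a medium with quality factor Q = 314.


pi*f*t/Q = pi*12.2*4.86/314 = 0.593221
A/A0 = exp(-0.593221) = 0.552545

0.552545


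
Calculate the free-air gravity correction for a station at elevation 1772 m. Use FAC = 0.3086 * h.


FAC = 0.3086 * h
= 0.3086 * 1772
= 546.8392 mGal

546.8392


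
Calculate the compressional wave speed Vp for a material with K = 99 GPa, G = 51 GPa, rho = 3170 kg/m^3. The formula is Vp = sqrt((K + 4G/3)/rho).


First compute the effective modulus:
K + 4G/3 = 99e9 + 4*51e9/3 = 167000000000.0 Pa
Then divide by density:
167000000000.0 / 3170 = 52681388.0126 Pa/(kg/m^3)
Take the square root:
Vp = sqrt(52681388.0126) = 7258.19 m/s

7258.19


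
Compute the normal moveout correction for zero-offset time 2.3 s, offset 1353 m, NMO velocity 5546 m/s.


x/Vnmo = 1353/5546 = 0.24396
(x/Vnmo)^2 = 0.059516
t0^2 = 5.29
sqrt(5.29 + 0.059516) = 2.312902
dt = 2.312902 - 2.3 = 0.012902

0.012902


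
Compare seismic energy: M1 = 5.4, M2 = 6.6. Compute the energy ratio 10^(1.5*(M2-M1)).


M2 - M1 = 6.6 - 5.4 = 1.2
1.5 * 1.2 = 1.8
ratio = 10^1.8 = 63.1

63.1


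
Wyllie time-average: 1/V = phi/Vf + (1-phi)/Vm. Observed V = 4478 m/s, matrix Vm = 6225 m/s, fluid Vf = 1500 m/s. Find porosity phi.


1/V - 1/Vm = 1/4478 - 1/6225 = 6.267e-05
1/Vf - 1/Vm = 1/1500 - 1/6225 = 0.00050602
phi = 6.267e-05 / 0.00050602 = 0.1239

0.1239


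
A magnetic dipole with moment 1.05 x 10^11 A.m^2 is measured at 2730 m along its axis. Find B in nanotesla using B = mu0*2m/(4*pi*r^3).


m = 1.05 x 10^11 = 105000000000 A.m^2
2m = 210000000000 A.m^2
r^3 = 2730^3 = 20346417000
B = (4pi*10^-7) * 210000000000 / (4*pi * 20346417000) * 1e9
= 263893.782902 / 255680616696.3 * 1e9
= 1032.1228 nT

1032.1228


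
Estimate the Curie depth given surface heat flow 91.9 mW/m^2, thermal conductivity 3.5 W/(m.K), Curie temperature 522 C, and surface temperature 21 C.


T_Curie - T_surf = 522 - 21 = 501 C
Convert q to W/m^2: 91.9 mW/m^2 = 0.0919 W/m^2
d = 501 * 3.5 / 0.0919 = 19080.52 m

19080.52


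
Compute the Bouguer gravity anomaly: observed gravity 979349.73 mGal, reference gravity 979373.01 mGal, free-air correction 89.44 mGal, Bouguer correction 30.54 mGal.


BA = g_obs - g_ref + FAC - BC
= 979349.73 - 979373.01 + 89.44 - 30.54
= 35.62 mGal

35.62


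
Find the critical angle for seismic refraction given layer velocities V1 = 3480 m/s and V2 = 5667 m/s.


V1/V2 = 3480/5667 = 0.614082
theta_c = arcsin(0.614082) = 37.8852 degrees

37.8852


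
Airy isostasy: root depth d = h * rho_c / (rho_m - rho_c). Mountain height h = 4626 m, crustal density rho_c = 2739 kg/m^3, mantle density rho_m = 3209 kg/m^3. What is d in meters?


rho_m - rho_c = 3209 - 2739 = 470
d = 4626 * 2739 / 470
= 12670614 / 470
= 26958.75 m

26958.75


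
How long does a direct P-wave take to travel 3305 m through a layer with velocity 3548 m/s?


t = x / V
= 3305 / 3548
= 0.9315 s

0.9315


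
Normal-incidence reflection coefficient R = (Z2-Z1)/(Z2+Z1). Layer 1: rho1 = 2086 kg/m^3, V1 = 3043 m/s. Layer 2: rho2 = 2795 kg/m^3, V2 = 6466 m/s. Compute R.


Z1 = 2086 * 3043 = 6347698
Z2 = 2795 * 6466 = 18072470
R = (18072470 - 6347698) / (18072470 + 6347698) = 11724772 / 24420168 = 0.4801

0.4801


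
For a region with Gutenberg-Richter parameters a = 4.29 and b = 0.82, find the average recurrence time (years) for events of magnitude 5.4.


log10(N) = 4.29 - 0.82*5.4 = -0.138
N = 10^-0.138 = 0.72778
T = 1/N = 1/0.72778 = 1.374 years

1.374


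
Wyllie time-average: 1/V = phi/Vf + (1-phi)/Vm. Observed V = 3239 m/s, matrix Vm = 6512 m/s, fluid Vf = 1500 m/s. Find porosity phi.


1/V - 1/Vm = 1/3239 - 1/6512 = 0.00015517
1/Vf - 1/Vm = 1/1500 - 1/6512 = 0.0005131
phi = 0.00015517 / 0.0005131 = 0.3024

0.3024


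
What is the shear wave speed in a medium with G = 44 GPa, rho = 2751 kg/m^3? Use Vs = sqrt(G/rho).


Convert G to Pa: G = 44e9 Pa
Compute G/rho = 44e9 / 2751 = 15994183.9331
Vs = sqrt(15994183.9331) = 3999.27 m/s

3999.27


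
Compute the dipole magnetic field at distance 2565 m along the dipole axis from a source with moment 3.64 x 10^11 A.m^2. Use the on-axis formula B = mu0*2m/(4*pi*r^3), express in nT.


m = 3.64 x 10^11 = 364000000000 A.m^2
2m = 728000000000 A.m^2
r^3 = 2565^3 = 16875712125
B = (4pi*10^-7) * 728000000000 / (4*pi * 16875712125) * 1e9
= 914831.780725 / 212066452943.98 * 1e9
= 4313.892 nT

4313.892


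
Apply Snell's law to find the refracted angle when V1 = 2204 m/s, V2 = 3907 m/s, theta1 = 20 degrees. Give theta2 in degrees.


sin(theta1) = sin(20 deg) = 0.34202
sin(theta2) = V2/V1 * sin(theta1) = 3907/2204 * 0.34202 = 0.606294
theta2 = arcsin(0.606294) = 37.322 degrees

37.322


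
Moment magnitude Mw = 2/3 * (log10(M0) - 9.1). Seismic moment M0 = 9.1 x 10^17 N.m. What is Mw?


log10(M0) = log10(9.1 x 10^17) = 17.959
Mw = 2/3 * (17.959 - 9.1)
= 2/3 * 8.859
= 5.91

5.91


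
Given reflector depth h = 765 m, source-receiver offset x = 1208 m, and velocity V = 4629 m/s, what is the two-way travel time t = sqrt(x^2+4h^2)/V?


x^2 + 4h^2 = 1208^2 + 4*765^2 = 1459264 + 2340900 = 3800164
sqrt(3800164) = 1949.4009
t = 1949.4009 / 4629 = 0.4211 s

0.4211


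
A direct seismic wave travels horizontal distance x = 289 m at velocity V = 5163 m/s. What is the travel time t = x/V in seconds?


t = x / V
= 289 / 5163
= 0.056 s

0.056


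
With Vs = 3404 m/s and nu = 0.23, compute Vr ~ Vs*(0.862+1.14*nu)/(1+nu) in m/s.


Numerator factor = 0.862 + 1.14*0.23 = 1.1242
Denominator = 1 + 0.23 = 1.23
Vr = 3404 * 1.1242 / 1.23 = 3111.2 m/s

3111.2


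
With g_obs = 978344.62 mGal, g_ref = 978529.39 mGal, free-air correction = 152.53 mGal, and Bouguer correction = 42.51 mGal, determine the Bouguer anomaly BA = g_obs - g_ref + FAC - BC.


BA = g_obs - g_ref + FAC - BC
= 978344.62 - 978529.39 + 152.53 - 42.51
= -74.75 mGal

-74.75


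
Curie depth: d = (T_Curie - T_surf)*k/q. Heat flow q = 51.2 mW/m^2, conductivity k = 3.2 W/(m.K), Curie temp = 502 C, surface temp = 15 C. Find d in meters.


T_Curie - T_surf = 502 - 15 = 487 C
Convert q to W/m^2: 51.2 mW/m^2 = 0.0512 W/m^2
d = 487 * 3.2 / 0.0512 = 30437.5 m

30437.5


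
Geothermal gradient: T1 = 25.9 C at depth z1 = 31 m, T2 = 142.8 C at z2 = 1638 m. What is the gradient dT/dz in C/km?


dT = 142.8 - 25.9 = 116.9 C
dz = 1638 - 31 = 1607 m
gradient = dT/dz * 1000 = 116.9/1607 * 1000 = 72.7442 C/km

72.7442


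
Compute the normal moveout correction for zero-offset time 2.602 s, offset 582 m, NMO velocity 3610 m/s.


x/Vnmo = 582/3610 = 0.161219
(x/Vnmo)^2 = 0.025992
t0^2 = 6.770404
sqrt(6.770404 + 0.025992) = 2.60699
dt = 2.60699 - 2.602 = 0.00499

0.00499


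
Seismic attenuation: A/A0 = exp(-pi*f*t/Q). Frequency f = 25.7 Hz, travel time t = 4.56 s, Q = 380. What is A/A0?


pi*f*t/Q = pi*25.7*4.56/380 = 0.968867
A/A0 = exp(-0.968867) = 0.379513

0.379513


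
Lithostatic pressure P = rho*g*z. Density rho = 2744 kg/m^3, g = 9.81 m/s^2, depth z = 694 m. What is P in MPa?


P = rho * g * z / 1e6
= 2744 * 9.81 * 694 / 1e6
= 18681536.16 / 1e6
= 18.6815 MPa

18.6815


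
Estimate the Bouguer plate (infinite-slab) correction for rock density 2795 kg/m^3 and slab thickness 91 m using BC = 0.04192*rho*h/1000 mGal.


BC = 0.04192 * rho * h / 1000
= 0.04192 * 2795 * 91 / 1000
= 10.6621 mGal

10.6621


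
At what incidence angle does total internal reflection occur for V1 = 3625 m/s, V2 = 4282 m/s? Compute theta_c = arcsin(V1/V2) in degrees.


V1/V2 = 3625/4282 = 0.846567
theta_c = arcsin(0.846567) = 57.8402 degrees

57.8402


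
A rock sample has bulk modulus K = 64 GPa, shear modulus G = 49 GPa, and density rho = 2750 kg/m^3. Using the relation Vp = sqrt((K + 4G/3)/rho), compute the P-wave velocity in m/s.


First compute the effective modulus:
K + 4G/3 = 64e9 + 4*49e9/3 = 129333333333.33 Pa
Then divide by density:
129333333333.33 / 2750 = 47030303.0303 Pa/(kg/m^3)
Take the square root:
Vp = sqrt(47030303.0303) = 6857.86 m/s

6857.86


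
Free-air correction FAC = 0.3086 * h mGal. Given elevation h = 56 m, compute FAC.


FAC = 0.3086 * h
= 0.3086 * 56
= 17.2816 mGal

17.2816


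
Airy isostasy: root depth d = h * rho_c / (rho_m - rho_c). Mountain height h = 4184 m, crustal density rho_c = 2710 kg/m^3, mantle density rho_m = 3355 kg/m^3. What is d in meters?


rho_m - rho_c = 3355 - 2710 = 645
d = 4184 * 2710 / 645
= 11338640 / 645
= 17579.29 m

17579.29


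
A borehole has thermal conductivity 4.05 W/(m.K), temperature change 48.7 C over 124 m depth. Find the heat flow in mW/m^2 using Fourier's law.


q = k * dT / dz * 1000
= 4.05 * 48.7 / 124 * 1000
= 1.590605 * 1000
= 1590.6048 mW/m^2

1590.6048


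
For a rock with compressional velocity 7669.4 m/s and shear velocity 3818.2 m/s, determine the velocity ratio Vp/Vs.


Vp/Vs = 7669.4 / 3818.2
= 2.0086

2.0086


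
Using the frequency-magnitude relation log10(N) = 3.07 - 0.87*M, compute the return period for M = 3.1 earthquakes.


log10(N) = 3.07 - 0.87*3.1 = 0.373
N = 10^0.373 = 2.360478
T = 1/N = 1/2.360478 = 0.4236 years

0.4236


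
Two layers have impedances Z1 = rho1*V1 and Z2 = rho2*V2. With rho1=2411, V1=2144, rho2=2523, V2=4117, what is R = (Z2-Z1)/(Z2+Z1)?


Z1 = 2411 * 2144 = 5169184
Z2 = 2523 * 4117 = 10387191
R = (10387191 - 5169184) / (10387191 + 5169184) = 5218007 / 15556375 = 0.3354

0.3354


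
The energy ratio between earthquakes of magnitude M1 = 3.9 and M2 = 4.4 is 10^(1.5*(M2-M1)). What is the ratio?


M2 - M1 = 4.4 - 3.9 = 0.5
1.5 * 0.5 = 0.75
ratio = 10^0.75 = 5.62

5.62


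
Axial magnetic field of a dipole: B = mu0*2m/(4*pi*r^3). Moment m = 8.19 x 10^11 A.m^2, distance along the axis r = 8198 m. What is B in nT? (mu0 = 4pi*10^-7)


m = 8.19 x 10^11 = 819000000000 A.m^2
2m = 1638000000000 A.m^2
r^3 = 8198^3 = 550964658392
B = (4pi*10^-7) * 1638000000000 / (4*pi * 550964658392) * 1e9
= 2058371.506632 / 6923626092767.67 * 1e9
= 297.2967 nT

297.2967


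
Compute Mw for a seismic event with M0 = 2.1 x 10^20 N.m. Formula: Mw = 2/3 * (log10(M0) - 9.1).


log10(M0) = log10(2.1 x 10^20) = 20.3222
Mw = 2/3 * (20.3222 - 9.1)
= 2/3 * 11.2222
= 7.48

7.48


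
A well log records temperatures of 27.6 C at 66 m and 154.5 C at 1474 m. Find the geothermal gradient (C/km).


dT = 154.5 - 27.6 = 126.9 C
dz = 1474 - 66 = 1408 m
gradient = dT/dz * 1000 = 126.9/1408 * 1000 = 90.1278 C/km

90.1278


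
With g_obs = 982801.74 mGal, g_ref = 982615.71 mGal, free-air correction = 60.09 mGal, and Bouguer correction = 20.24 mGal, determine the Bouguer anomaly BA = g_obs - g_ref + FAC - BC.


BA = g_obs - g_ref + FAC - BC
= 982801.74 - 982615.71 + 60.09 - 20.24
= 225.88 mGal

225.88


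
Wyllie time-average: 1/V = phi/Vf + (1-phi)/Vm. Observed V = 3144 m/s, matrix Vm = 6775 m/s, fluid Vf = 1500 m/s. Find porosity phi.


1/V - 1/Vm = 1/3144 - 1/6775 = 0.00017046
1/Vf - 1/Vm = 1/1500 - 1/6775 = 0.00051907
phi = 0.00017046 / 0.00051907 = 0.3284

0.3284


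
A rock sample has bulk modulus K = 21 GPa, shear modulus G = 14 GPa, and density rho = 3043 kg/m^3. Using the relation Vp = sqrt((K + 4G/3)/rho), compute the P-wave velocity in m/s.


First compute the effective modulus:
K + 4G/3 = 21e9 + 4*14e9/3 = 39666666666.67 Pa
Then divide by density:
39666666666.67 / 3043 = 13035381.7505 Pa/(kg/m^3)
Take the square root:
Vp = sqrt(13035381.7505) = 3610.45 m/s

3610.45


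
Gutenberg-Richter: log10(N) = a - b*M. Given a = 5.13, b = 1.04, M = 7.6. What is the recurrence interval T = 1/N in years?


log10(N) = 5.13 - 1.04*7.6 = -2.774
N = 10^-2.774 = 0.001683
T = 1/N = 1/0.001683 = 594.2922 years

594.2922


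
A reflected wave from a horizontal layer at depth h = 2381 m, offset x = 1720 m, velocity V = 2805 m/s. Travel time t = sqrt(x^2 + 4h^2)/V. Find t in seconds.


x^2 + 4h^2 = 1720^2 + 4*2381^2 = 2958400 + 22676644 = 25635044
sqrt(25635044) = 5063.1062
t = 5063.1062 / 2805 = 1.805 s

1.805


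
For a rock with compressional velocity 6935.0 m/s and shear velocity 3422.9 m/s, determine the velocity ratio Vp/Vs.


Vp/Vs = 6935.0 / 3422.9
= 2.0261

2.0261


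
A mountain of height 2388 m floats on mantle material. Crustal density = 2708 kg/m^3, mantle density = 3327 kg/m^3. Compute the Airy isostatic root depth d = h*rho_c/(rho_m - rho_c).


rho_m - rho_c = 3327 - 2708 = 619
d = 2388 * 2708 / 619
= 6466704 / 619
= 10447.02 m

10447.02


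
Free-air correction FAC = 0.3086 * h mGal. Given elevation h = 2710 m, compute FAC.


FAC = 0.3086 * h
= 0.3086 * 2710
= 836.306 mGal

836.306


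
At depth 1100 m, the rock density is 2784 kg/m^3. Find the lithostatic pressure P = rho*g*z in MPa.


P = rho * g * z / 1e6
= 2784 * 9.81 * 1100 / 1e6
= 30042144.0 / 1e6
= 30.0421 MPa

30.0421


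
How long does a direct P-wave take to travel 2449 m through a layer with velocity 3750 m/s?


t = x / V
= 2449 / 3750
= 0.6531 s

0.6531


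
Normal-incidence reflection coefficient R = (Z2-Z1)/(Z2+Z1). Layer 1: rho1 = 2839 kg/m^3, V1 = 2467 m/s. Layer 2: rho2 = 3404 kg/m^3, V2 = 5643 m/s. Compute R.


Z1 = 2839 * 2467 = 7003813
Z2 = 3404 * 5643 = 19208772
R = (19208772 - 7003813) / (19208772 + 7003813) = 12204959 / 26212585 = 0.4656

0.4656


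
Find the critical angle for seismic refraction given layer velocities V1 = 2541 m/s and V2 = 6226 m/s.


V1/V2 = 2541/6226 = 0.408127
theta_c = arcsin(0.408127) = 24.0872 degrees

24.0872


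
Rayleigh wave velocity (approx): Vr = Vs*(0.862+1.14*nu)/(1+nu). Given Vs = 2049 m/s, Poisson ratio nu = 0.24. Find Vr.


Numerator factor = 0.862 + 1.14*0.24 = 1.1356
Denominator = 1 + 0.24 = 1.24
Vr = 2049 * 1.1356 / 1.24 = 1876.49 m/s

1876.49


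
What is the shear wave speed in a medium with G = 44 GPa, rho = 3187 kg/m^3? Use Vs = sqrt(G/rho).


Convert G to Pa: G = 44e9 Pa
Compute G/rho = 44e9 / 3187 = 13806087.2294
Vs = sqrt(13806087.2294) = 3715.65 m/s

3715.65


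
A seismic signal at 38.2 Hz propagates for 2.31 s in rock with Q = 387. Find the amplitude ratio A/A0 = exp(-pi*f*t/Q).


pi*f*t/Q = pi*38.2*2.31/387 = 0.716332
A/A0 = exp(-0.716332) = 0.488541

0.488541


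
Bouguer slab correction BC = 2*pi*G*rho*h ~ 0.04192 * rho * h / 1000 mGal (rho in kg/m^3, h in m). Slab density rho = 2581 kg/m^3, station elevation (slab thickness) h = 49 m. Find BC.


BC = 0.04192 * rho * h / 1000
= 0.04192 * 2581 * 49 / 1000
= 5.3016 mGal

5.3016


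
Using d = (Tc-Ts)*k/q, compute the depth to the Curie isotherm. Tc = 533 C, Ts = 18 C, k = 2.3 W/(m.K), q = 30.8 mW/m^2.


T_Curie - T_surf = 533 - 18 = 515 C
Convert q to W/m^2: 30.8 mW/m^2 = 0.0308 W/m^2
d = 515 * 2.3 / 0.0308 = 38457.79 m

38457.79


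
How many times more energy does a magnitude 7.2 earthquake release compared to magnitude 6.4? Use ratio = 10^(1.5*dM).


M2 - M1 = 7.2 - 6.4 = 0.8
1.5 * 0.8 = 1.2
ratio = 10^1.2 = 15.85

15.85


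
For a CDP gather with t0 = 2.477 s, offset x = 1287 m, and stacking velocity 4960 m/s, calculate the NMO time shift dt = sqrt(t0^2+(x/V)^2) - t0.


x/Vnmo = 1287/4960 = 0.259476
(x/Vnmo)^2 = 0.067328
t0^2 = 6.135529
sqrt(6.135529 + 0.067328) = 2.490553
dt = 2.490553 - 2.477 = 0.013553

0.013553


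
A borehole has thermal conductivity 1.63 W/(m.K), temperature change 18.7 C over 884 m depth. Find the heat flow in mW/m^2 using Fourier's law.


q = k * dT / dz * 1000
= 1.63 * 18.7 / 884 * 1000
= 0.034481 * 1000
= 34.4808 mW/m^2

34.4808


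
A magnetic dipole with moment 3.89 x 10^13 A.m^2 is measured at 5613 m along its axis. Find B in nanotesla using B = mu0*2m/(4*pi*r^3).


m = 3.89 x 10^13 = 38900000000000 A.m^2
2m = 77800000000000 A.m^2
r^3 = 5613^3 = 176841881397
B = (4pi*10^-7) * 77800000000000 / (4*pi * 176841881397) * 1e9
= 97766363.379714 / 2222260621775.25 * 1e9
= 43994.1033 nT

43994.1033


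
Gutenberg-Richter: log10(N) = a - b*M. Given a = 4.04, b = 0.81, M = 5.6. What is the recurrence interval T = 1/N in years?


log10(N) = 4.04 - 0.81*5.6 = -0.496
N = 10^-0.496 = 0.319154
T = 1/N = 1/0.319154 = 3.1333 years

3.1333


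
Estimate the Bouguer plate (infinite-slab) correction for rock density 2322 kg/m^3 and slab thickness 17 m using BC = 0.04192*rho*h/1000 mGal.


BC = 0.04192 * rho * h / 1000
= 0.04192 * 2322 * 17 / 1000
= 1.6548 mGal

1.6548


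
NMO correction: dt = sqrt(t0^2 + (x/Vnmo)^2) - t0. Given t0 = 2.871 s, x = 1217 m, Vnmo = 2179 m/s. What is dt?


x/Vnmo = 1217/2179 = 0.558513
(x/Vnmo)^2 = 0.311937
t0^2 = 8.242641
sqrt(8.242641 + 0.311937) = 2.924821
dt = 2.924821 - 2.871 = 0.053821

0.053821


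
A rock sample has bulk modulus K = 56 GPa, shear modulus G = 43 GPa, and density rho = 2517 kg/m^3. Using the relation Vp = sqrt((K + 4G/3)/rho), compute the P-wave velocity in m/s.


First compute the effective modulus:
K + 4G/3 = 56e9 + 4*43e9/3 = 113333333333.33 Pa
Then divide by density:
113333333333.33 / 2517 = 45027148.722 Pa/(kg/m^3)
Take the square root:
Vp = sqrt(45027148.722) = 6710.23 m/s

6710.23


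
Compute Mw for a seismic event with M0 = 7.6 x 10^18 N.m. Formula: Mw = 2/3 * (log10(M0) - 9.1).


log10(M0) = log10(7.6 x 10^18) = 18.8808
Mw = 2/3 * (18.8808 - 9.1)
= 2/3 * 9.7808
= 6.52

6.52


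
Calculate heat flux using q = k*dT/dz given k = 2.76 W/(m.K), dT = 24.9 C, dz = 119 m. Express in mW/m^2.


q = k * dT / dz * 1000
= 2.76 * 24.9 / 119 * 1000
= 0.577513 * 1000
= 577.5126 mW/m^2

577.5126


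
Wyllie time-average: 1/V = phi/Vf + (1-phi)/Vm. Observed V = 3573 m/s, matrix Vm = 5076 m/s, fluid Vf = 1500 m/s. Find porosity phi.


1/V - 1/Vm = 1/3573 - 1/5076 = 8.287e-05
1/Vf - 1/Vm = 1/1500 - 1/5076 = 0.00046966
phi = 8.287e-05 / 0.00046966 = 0.1764

0.1764


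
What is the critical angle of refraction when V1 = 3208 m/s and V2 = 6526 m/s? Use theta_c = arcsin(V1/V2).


V1/V2 = 3208/6526 = 0.491572
theta_c = arcsin(0.491572) = 29.444 degrees

29.444


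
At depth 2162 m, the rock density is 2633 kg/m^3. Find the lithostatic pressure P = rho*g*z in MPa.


P = rho * g * z / 1e6
= 2633 * 9.81 * 2162 / 1e6
= 55843876.26 / 1e6
= 55.8439 MPa

55.8439


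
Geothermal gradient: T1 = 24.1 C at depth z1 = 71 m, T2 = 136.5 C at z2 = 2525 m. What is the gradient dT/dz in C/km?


dT = 136.5 - 24.1 = 112.4 C
dz = 2525 - 71 = 2454 m
gradient = dT/dz * 1000 = 112.4/2454 * 1000 = 45.8028 C/km

45.8028


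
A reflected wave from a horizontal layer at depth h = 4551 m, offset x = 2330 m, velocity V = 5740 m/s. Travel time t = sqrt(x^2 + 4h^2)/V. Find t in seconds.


x^2 + 4h^2 = 2330^2 + 4*4551^2 = 5428900 + 82846404 = 88275304
sqrt(88275304) = 9395.4938
t = 9395.4938 / 5740 = 1.6368 s

1.6368


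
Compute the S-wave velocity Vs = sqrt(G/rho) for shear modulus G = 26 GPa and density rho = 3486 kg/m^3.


Convert G to Pa: G = 26e9 Pa
Compute G/rho = 26e9 / 3486 = 7458405.0488
Vs = sqrt(7458405.0488) = 2731.01 m/s

2731.01


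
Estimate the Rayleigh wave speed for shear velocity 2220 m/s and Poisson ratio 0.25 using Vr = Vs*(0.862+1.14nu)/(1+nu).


Numerator factor = 0.862 + 1.14*0.25 = 1.147
Denominator = 1 + 0.25 = 1.25
Vr = 2220 * 1.147 / 1.25 = 2037.07 m/s

2037.07


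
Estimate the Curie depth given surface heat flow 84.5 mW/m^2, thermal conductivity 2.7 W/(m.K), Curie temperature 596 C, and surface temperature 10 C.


T_Curie - T_surf = 596 - 10 = 586 C
Convert q to W/m^2: 84.5 mW/m^2 = 0.0845 W/m^2
d = 586 * 2.7 / 0.0845 = 18724.26 m

18724.26


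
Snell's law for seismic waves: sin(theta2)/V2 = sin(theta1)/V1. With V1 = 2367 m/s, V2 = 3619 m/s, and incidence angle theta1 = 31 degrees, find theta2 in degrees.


sin(theta1) = sin(31 deg) = 0.515038
sin(theta2) = V2/V1 * sin(theta1) = 3619/2367 * 0.515038 = 0.787462
theta2 = arcsin(0.787462) = 51.949 degrees

51.949


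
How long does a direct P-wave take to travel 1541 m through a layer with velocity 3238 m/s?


t = x / V
= 1541 / 3238
= 0.4759 s

0.4759


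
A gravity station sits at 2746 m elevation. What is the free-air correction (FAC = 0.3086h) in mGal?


FAC = 0.3086 * h
= 0.3086 * 2746
= 847.4156 mGal

847.4156


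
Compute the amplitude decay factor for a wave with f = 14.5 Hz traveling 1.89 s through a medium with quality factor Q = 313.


pi*f*t/Q = pi*14.5*1.89/313 = 0.275065
A/A0 = exp(-0.275065) = 0.759523

0.759523


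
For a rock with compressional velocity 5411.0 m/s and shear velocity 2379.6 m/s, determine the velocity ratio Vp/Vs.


Vp/Vs = 5411.0 / 2379.6
= 2.2739

2.2739


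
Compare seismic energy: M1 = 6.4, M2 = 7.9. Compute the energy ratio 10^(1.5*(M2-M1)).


M2 - M1 = 7.9 - 6.4 = 1.5
1.5 * 1.5 = 2.25
ratio = 10^2.25 = 177.83

177.83


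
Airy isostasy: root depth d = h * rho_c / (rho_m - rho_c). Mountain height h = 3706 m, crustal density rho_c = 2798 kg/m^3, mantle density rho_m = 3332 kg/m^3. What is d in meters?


rho_m - rho_c = 3332 - 2798 = 534
d = 3706 * 2798 / 534
= 10369388 / 534
= 19418.33 m

19418.33


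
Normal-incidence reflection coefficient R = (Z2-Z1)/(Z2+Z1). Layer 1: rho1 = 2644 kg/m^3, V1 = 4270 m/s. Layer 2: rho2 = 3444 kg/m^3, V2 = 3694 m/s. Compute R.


Z1 = 2644 * 4270 = 11289880
Z2 = 3444 * 3694 = 12722136
R = (12722136 - 11289880) / (12722136 + 11289880) = 1432256 / 24012016 = 0.0596

0.0596


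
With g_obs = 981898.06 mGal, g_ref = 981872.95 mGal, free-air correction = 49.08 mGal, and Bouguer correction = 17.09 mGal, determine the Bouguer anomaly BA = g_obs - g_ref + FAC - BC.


BA = g_obs - g_ref + FAC - BC
= 981898.06 - 981872.95 + 49.08 - 17.09
= 57.1 mGal

57.1


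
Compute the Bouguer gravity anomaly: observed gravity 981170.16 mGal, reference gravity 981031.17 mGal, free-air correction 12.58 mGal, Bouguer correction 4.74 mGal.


BA = g_obs - g_ref + FAC - BC
= 981170.16 - 981031.17 + 12.58 - 4.74
= 146.83 mGal

146.83


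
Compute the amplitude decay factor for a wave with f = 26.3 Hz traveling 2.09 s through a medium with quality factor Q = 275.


pi*f*t/Q = pi*26.3*2.09/275 = 0.627942
A/A0 = exp(-0.627942) = 0.533689

0.533689


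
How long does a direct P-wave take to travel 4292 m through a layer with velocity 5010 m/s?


t = x / V
= 4292 / 5010
= 0.8567 s

0.8567


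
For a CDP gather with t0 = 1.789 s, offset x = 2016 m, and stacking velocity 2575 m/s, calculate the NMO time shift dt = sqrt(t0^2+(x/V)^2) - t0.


x/Vnmo = 2016/2575 = 0.782913
(x/Vnmo)^2 = 0.612952
t0^2 = 3.200521
sqrt(3.200521 + 0.612952) = 1.952812
dt = 1.952812 - 1.789 = 0.163812

0.163812


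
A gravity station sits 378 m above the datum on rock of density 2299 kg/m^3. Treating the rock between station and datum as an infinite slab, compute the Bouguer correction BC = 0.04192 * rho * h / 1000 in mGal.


BC = 0.04192 * rho * h / 1000
= 0.04192 * 2299 * 378 / 1000
= 36.4294 mGal

36.4294


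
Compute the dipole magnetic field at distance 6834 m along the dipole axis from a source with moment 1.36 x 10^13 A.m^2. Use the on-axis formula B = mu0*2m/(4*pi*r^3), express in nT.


m = 1.36 x 10^13 = 13600000000000 A.m^2
2m = 27200000000000 A.m^2
r^3 = 6834^3 = 319172101704
B = (4pi*10^-7) * 27200000000000 / (4*pi * 319172101704) * 1e9
= 34180528.071057 / 4010834919776.4 * 1e9
= 8522.0481 nT

8522.0481
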